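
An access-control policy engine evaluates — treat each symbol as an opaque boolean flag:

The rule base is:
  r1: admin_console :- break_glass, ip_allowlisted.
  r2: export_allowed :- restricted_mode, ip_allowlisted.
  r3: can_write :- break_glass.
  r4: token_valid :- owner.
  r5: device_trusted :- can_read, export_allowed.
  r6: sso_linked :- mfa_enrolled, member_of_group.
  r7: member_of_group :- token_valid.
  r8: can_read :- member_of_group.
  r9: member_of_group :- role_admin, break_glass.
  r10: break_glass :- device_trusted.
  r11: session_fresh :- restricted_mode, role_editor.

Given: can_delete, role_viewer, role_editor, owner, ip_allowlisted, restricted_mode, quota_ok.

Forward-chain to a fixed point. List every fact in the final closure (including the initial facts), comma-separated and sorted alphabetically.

admin_console, break_glass, can_delete, can_read, can_write, device_trusted, export_allowed, ip_allowlisted, member_of_group, owner, quota_ok, restricted_mode, role_editor, role_viewer, session_fresh, token_valid

Round 1 — r2, r4, r11, derive export_allowed, token_valid, session_fresh.
Round 2 — r7, derive member_of_group.
Round 3 — r8, derive can_read.
Round 4 — r5, derive device_trusted.
Round 5 — r10, derive break_glass.
Round 6 — r1, r3, derive admin_console, can_write.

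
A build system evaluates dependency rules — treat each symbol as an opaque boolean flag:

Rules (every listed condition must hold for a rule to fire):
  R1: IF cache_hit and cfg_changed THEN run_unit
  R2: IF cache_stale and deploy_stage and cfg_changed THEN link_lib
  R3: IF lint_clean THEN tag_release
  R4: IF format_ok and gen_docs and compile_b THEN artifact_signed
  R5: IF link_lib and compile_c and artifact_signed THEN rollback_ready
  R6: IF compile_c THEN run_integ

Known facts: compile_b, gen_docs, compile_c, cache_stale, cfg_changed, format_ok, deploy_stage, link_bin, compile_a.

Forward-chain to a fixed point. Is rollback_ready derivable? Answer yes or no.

Round 1 — R2, R4, R6, derive link_lib, artifact_signed, run_integ.
Round 2 — R5, derive rollback_ready.
rollback_ready appears in round 2, so it is derivable.

yes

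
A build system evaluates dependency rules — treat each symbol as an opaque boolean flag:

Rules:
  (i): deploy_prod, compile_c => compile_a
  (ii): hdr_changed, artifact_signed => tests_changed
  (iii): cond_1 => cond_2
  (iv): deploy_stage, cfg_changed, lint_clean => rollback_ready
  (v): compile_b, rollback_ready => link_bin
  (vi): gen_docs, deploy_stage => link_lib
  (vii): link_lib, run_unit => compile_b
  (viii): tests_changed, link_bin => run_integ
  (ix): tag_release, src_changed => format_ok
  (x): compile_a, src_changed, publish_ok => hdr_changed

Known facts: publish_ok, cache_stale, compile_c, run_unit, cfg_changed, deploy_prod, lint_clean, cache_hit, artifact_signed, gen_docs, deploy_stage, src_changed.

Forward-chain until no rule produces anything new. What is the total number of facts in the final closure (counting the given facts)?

20

Round 1 — (i), (iv), (vi), derive compile_a, rollback_ready, link_lib.
Round 2 — (vii), (x), derive compile_b, hdr_changed.
Round 3 — (ii), (v), derive tests_changed, link_bin.
Round 4 — (viii), derive run_integ.
Closure: {artifact_signed, cache_hit, cache_stale, cfg_changed, compile_a, compile_b, compile_c, deploy_prod, deploy_stage, gen_docs, hdr_changed, link_bin, link_lib, lint_clean, publish_ok, rollback_ready, run_integ, run_unit, src_changed, tests_changed} — 20 facts.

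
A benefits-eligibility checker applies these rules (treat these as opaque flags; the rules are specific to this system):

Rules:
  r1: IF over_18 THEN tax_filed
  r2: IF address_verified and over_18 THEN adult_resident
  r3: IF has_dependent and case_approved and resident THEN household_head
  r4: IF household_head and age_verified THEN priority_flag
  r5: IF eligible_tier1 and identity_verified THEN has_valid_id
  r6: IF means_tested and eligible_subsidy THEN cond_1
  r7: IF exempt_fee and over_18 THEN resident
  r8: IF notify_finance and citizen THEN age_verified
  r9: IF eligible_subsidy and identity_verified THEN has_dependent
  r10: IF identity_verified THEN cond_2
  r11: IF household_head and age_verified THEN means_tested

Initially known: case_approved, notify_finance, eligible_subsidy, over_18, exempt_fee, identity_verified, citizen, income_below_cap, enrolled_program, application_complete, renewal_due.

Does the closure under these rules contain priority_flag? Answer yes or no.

[1] r1 [IF over_18 THEN tax_filed]; r7 [IF exempt_fee and over_18 THEN resident]; r8 [IF notify_finance and citizen THEN age_verified]; r9 [IF eligible_subsidy and identity_verified THEN has_dependent]; r10 [IF identity_verified THEN cond_2]. ⇒ new: tax_filed, resident, age_verified, has_dependent, cond_2.
[2] r3 [IF has_dependent and case_approved and resident THEN household_head]. ⇒ new: household_head.
[3] r4 [IF household_head and age_verified THEN priority_flag]; r11 [IF household_head and age_verified THEN means_tested]. ⇒ new: priority_flag, means_tested.
[4] r6 [IF means_tested and eligible_subsidy THEN cond_1]. ⇒ new: cond_1.
priority_flag appears in round 3, so it is derivable.

yes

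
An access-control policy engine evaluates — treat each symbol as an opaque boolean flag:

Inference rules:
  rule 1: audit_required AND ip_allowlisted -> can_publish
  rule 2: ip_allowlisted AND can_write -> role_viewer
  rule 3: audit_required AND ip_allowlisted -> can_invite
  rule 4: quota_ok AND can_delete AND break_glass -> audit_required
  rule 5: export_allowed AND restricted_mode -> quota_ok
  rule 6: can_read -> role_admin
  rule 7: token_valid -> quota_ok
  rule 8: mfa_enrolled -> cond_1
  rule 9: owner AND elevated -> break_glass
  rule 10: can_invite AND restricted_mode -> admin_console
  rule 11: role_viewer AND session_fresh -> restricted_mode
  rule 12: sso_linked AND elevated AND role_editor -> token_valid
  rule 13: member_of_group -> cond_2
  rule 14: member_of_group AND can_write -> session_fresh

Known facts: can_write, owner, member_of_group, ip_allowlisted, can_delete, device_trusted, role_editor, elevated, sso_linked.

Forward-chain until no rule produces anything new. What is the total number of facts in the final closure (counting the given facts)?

Round 1: rule 2 [ip_allowlisted AND can_write -> role_viewer]; rule 9 [owner AND elevated -> break_glass]; rule 12 [sso_linked AND elevated AND role_editor -> token_valid]; rule 13 [member_of_group -> cond_2]; rule 14 [member_of_group AND can_write -> session_fresh]. New: role_viewer, break_glass, token_valid, cond_2, session_fresh.
Round 2: rule 7 [token_valid -> quota_ok]; rule 11 [role_viewer AND session_fresh -> restricted_mode]. New: quota_ok, restricted_mode.
Round 3: rule 4 [quota_ok AND can_delete AND break_glass -> audit_required]. New: audit_required.
Round 4: rule 1 [audit_required AND ip_allowlisted -> can_publish]; rule 3 [audit_required AND ip_allowlisted -> can_invite]. New: can_publish, can_invite.
Round 5: rule 10 [can_invite AND restricted_mode -> admin_console]. New: admin_console.
Closure: {admin_console, audit_required, break_glass, can_delete, can_invite, can_publish, can_write, cond_2, device_trusted, elevated, ip_allowlisted, member_of_group, owner, quota_ok, restricted_mode, role_editor, role_viewer, session_fresh, sso_linked, token_valid} — 20 facts.

20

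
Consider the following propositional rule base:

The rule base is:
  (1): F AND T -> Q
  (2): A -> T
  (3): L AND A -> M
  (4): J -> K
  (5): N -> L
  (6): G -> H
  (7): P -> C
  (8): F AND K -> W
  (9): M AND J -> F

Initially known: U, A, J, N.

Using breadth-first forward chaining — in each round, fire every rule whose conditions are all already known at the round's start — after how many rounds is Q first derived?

Round 1: (2) [A -> T]; (4) [J -> K]; (5) [N -> L]. Adds T, K, L.
Round 2: (3) [L AND A -> M]. Adds M.
Round 3: (9) [M AND J -> F]. Adds F.
Round 4: (1) [F AND T -> Q]; (8) [F AND K -> W]. Adds Q, W.
Q first appears in round 4.

4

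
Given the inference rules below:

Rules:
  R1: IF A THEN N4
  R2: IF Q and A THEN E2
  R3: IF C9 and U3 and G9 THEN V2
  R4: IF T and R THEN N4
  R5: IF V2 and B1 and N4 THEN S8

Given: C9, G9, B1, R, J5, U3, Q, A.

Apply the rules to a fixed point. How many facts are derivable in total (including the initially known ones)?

Round 1: R1 [IF A THEN N4]; R2 [IF Q and A THEN E2]; R3 [IF C9 and U3 and G9 THEN V2]. Adds N4, E2, V2.
Round 2: R5 [IF V2 and B1 and N4 THEN S8]. Adds S8.
Closure: {A, B1, C9, E2, G9, J5, N4, Q, R, S8, U3, V2} — 12 facts.

12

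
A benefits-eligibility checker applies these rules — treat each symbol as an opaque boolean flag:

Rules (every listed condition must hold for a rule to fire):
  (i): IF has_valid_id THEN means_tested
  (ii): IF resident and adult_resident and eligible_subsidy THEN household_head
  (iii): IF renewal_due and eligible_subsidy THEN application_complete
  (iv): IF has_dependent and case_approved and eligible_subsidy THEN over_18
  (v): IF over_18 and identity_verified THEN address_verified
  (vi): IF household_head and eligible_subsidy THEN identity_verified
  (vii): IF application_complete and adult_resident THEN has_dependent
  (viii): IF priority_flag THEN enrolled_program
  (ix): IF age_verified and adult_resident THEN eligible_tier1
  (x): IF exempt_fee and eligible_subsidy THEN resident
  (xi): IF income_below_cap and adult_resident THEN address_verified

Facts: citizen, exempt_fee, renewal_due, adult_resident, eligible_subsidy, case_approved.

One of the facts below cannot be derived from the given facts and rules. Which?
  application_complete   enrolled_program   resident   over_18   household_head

enrolled_program

Round 1 fires (iii), (x), giving application_complete, resident.
Round 2 fires (ii), (vii), giving household_head, has_dependent.
Round 3 fires (iv), (vi), giving over_18, identity_verified.
Round 4 fires (v), giving address_verified.
Derived: over_18 (round 3), resident (round 1), application_complete (round 1), household_head (round 2). enrolled_program never appears in any round.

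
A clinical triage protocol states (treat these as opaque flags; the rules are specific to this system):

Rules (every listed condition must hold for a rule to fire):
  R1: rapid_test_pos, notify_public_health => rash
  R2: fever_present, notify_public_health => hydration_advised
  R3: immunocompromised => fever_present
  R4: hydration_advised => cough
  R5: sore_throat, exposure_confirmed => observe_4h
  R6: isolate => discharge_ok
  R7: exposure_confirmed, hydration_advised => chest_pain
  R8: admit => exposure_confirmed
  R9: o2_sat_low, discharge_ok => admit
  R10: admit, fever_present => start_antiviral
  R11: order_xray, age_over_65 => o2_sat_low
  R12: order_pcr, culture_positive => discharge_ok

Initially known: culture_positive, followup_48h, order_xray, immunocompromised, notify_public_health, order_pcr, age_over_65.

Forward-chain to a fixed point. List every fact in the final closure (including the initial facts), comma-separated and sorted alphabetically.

admit, age_over_65, chest_pain, cough, culture_positive, discharge_ok, exposure_confirmed, fever_present, followup_48h, hydration_advised, immunocompromised, notify_public_health, o2_sat_low, order_pcr, order_xray, start_antiviral

Round 1 — R3, R11, R12, derive fever_present, o2_sat_low, discharge_ok.
Round 2 — R2, R9, derive hydration_advised, admit.
Round 3 — R4, R8, R10, derive cough, exposure_confirmed, start_antiviral.
Round 4 — R7, derive chest_pain.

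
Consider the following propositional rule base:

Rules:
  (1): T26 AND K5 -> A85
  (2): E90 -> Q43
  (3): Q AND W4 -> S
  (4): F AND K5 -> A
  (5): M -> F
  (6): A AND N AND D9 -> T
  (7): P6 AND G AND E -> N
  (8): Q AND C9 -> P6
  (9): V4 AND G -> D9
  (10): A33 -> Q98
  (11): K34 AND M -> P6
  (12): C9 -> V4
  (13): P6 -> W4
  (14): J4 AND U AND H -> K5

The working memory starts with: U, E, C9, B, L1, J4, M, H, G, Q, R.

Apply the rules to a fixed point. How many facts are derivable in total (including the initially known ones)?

Round 1: (5) [M -> F]; (8) [Q AND C9 -> P6]; (12) [C9 -> V4]; (14) [J4 AND U AND H -> K5]. New: F, P6, V4, K5.
Round 2: (4) [F AND K5 -> A]; (7) [P6 AND G AND E -> N]; (9) [V4 AND G -> D9]; (13) [P6 -> W4]. New: A, N, D9, W4.
Round 3: (3) [Q AND W4 -> S]; (6) [A AND N AND D9 -> T]. New: S, T.
Closure: {A, B, C9, D9, E, F, G, H, J4, K5, L1, M, N, P6, Q, R, S, T, U, V4, W4} — 21 facts.

21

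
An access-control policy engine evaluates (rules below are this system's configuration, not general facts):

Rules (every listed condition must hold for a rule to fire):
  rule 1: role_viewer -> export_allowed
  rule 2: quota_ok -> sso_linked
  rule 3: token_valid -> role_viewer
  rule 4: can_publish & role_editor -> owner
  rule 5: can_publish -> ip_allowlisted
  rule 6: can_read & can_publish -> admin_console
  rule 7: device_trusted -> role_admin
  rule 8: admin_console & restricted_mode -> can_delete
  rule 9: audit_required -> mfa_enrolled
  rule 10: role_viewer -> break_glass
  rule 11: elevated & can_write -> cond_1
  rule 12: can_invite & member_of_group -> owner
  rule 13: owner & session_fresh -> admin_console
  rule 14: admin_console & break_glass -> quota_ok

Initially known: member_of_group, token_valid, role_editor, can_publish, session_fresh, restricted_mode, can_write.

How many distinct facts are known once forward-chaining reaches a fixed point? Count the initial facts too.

Round 1: rule 3 [token_valid -> role_viewer]; rule 4 [can_publish & role_editor -> owner]; rule 5 [can_publish -> ip_allowlisted]. Adds role_viewer, owner, ip_allowlisted.
Round 2: rule 1 [role_viewer -> export_allowed]; rule 10 [role_viewer -> break_glass]; rule 13 [owner & session_fresh -> admin_console]. Adds export_allowed, break_glass, admin_console.
Round 3: rule 8 [admin_console & restricted_mode -> can_delete]; rule 14 [admin_console & break_glass -> quota_ok]. Adds can_delete, quota_ok.
Round 4: rule 2 [quota_ok -> sso_linked]. Adds sso_linked.
Closure: {admin_console, break_glass, can_delete, can_publish, can_write, export_allowed, ip_allowlisted, member_of_group, owner, quota_ok, restricted_mode, role_editor, role_viewer, session_fresh, sso_linked, token_valid} — 16 facts.

16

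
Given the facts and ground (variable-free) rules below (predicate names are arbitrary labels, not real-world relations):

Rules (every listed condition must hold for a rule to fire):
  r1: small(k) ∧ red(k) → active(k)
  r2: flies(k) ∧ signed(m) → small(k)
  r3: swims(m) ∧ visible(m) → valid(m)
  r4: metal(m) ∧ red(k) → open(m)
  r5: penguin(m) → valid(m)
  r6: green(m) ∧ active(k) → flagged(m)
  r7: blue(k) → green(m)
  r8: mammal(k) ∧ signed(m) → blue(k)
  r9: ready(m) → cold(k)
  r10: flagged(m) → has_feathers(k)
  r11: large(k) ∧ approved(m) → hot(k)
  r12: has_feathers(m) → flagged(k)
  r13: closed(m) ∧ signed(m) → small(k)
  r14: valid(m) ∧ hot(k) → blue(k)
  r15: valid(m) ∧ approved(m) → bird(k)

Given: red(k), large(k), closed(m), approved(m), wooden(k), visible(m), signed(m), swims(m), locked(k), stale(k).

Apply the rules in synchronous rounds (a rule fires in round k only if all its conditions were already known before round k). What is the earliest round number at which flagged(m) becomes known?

4

[1] r3 [swims(m) ∧ visible(m) → valid(m)]; r11 [large(k) ∧ approved(m) → hot(k)]; r13 [closed(m) ∧ signed(m) → small(k)]. ⇒ new: valid(m), hot(k), small(k).
[2] r1 [small(k) ∧ red(k) → active(k)]; r14 [valid(m) ∧ hot(k) → blue(k)]; r15 [valid(m) ∧ approved(m) → bird(k)]. ⇒ new: active(k), blue(k), bird(k).
[3] r7 [blue(k) → green(m)]. ⇒ new: green(m).
[4] r6 [green(m) ∧ active(k) → flagged(m)]. ⇒ new: flagged(m).
flagged(m) first appears in round 4.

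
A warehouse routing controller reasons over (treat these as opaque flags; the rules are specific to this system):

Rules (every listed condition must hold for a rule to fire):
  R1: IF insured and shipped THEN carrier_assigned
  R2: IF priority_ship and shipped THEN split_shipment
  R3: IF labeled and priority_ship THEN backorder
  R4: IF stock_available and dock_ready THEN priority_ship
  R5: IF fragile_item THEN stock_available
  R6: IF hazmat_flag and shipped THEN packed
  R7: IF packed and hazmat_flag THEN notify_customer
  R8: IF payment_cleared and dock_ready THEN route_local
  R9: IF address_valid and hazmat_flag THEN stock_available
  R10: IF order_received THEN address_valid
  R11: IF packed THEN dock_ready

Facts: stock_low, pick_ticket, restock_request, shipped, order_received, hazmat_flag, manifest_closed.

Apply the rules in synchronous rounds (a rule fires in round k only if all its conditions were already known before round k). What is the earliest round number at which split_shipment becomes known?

Round 1 — R6, R10, derive packed, address_valid.
Round 2 — R7, R9, R11, derive notify_customer, stock_available, dock_ready.
Round 3 — R4, derive priority_ship.
Round 4 — R2, derive split_shipment.
split_shipment first appears in round 4.

4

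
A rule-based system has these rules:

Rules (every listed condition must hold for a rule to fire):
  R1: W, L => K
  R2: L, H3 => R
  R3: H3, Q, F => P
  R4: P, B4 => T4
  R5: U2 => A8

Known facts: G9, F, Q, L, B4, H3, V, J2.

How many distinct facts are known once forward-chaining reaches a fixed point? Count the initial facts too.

Round 1 — R2, R3, derive R, P.
Round 2 — R4, derive T4.
Closure: {B4, F, G9, H3, J2, L, P, Q, R, T4, V} — 11 facts.

11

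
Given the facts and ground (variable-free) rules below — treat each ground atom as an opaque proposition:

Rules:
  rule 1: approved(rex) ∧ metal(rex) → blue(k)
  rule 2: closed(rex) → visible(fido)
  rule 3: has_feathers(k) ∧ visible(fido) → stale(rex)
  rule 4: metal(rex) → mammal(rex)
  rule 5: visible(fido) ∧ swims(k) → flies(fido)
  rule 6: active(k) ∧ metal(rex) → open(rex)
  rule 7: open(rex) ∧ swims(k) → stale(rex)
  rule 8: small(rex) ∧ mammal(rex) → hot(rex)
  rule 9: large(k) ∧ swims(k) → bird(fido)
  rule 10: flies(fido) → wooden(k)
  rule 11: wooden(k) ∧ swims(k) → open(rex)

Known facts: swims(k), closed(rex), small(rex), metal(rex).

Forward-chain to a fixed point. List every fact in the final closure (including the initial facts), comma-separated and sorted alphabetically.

Round 1 fires rule 2, rule 4, giving visible(fido), mammal(rex).
Round 2 fires rule 5, rule 8, giving flies(fido), hot(rex).
Round 3 fires rule 10, giving wooden(k).
Round 4 fires rule 11, giving open(rex).
Round 5 fires rule 7, giving stale(rex).

closed(rex), flies(fido), hot(rex), mammal(rex), metal(rex), open(rex), small(rex), stale(rex), swims(k), visible(fido), wooden(k)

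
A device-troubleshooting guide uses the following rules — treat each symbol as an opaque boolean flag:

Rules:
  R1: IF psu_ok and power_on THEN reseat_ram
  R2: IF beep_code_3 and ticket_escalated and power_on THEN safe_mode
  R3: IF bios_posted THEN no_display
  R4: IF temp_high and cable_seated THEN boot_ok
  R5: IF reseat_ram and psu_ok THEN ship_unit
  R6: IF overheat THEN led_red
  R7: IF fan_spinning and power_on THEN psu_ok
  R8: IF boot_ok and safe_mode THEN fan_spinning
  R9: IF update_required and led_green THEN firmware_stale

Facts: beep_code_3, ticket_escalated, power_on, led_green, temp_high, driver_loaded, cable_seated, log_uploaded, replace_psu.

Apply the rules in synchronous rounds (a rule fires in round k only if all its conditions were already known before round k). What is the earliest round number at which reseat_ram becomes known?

[1] R2 [IF beep_code_3 and ticket_escalated and power_on THEN safe_mode]; R4 [IF temp_high and cable_seated THEN boot_ok]. ⇒ new: safe_mode, boot_ok.
[2] R8 [IF boot_ok and safe_mode THEN fan_spinning]. ⇒ new: fan_spinning.
[3] R7 [IF fan_spinning and power_on THEN psu_ok]. ⇒ new: psu_ok.
[4] R1 [IF psu_ok and power_on THEN reseat_ram]. ⇒ new: reseat_ram.
reseat_ram first appears in round 4.

4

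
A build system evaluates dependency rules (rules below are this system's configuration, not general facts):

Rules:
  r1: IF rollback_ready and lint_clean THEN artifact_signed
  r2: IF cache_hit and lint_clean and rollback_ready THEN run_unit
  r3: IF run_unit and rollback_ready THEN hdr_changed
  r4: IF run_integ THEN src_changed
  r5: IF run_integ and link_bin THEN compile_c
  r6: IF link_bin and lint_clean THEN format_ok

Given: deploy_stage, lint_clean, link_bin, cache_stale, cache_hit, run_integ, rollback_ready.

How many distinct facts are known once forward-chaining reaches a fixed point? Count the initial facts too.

Round 1: r1 [IF rollback_ready and lint_clean THEN artifact_signed]; r2 [IF cache_hit and lint_clean and rollback_ready THEN run_unit]; r4 [IF run_integ THEN src_changed]; r5 [IF run_integ and link_bin THEN compile_c]; r6 [IF link_bin and lint_clean THEN format_ok]. New: artifact_signed, run_unit, src_changed, compile_c, format_ok.
Round 2: r3 [IF run_unit and rollback_ready THEN hdr_changed]. New: hdr_changed.
Closure: {artifact_signed, cache_hit, cache_stale, compile_c, deploy_stage, format_ok, hdr_changed, link_bin, lint_clean, rollback_ready, run_integ, run_unit, src_changed} — 13 facts.

13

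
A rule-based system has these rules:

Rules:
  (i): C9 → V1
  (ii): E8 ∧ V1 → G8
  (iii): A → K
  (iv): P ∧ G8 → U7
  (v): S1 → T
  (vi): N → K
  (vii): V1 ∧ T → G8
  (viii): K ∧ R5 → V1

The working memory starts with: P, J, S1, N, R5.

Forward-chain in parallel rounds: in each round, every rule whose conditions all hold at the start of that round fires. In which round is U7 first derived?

Round 1 fires (v), (vi), giving T, K.
Round 2 fires (viii), giving V1.
Round 3 fires (vii), giving G8.
Round 4 fires (iv), giving U7.
U7 first appears in round 4.

4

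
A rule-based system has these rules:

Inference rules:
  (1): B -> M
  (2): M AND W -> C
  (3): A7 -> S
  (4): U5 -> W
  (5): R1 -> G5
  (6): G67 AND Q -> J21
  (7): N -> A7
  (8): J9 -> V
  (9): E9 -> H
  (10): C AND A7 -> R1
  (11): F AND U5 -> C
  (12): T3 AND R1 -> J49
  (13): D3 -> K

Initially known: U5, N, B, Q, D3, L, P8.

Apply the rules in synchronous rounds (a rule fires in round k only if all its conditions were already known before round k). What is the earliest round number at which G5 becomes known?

Round 1: (1) [B -> M]; (4) [U5 -> W]; (7) [N -> A7]; (13) [D3 -> K]. Adds M, W, A7, K.
Round 2: (2) [M AND W -> C]; (3) [A7 -> S]. Adds C, S.
Round 3: (10) [C AND A7 -> R1]. Adds R1.
Round 4: (5) [R1 -> G5]. Adds G5.
G5 first appears in round 4.

4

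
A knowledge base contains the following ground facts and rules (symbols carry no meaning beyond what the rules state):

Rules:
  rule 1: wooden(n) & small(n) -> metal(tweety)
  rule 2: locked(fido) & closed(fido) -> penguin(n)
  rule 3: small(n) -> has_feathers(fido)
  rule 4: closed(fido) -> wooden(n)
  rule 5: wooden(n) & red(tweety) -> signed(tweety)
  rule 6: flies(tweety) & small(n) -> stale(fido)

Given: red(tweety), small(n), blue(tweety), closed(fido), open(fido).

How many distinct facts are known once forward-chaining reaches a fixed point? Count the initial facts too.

9

Round 1: rule 3 [small(n) -> has_feathers(fido)]; rule 4 [closed(fido) -> wooden(n)]. Adds has_feathers(fido), wooden(n).
Round 2: rule 1 [wooden(n) & small(n) -> metal(tweety)]; rule 5 [wooden(n) & red(tweety) -> signed(tweety)]. Adds metal(tweety), signed(tweety).
Closure: {blue(tweety), closed(fido), has_feathers(fido), metal(tweety), open(fido), red(tweety), signed(tweety), small(n), wooden(n)} — 9 facts.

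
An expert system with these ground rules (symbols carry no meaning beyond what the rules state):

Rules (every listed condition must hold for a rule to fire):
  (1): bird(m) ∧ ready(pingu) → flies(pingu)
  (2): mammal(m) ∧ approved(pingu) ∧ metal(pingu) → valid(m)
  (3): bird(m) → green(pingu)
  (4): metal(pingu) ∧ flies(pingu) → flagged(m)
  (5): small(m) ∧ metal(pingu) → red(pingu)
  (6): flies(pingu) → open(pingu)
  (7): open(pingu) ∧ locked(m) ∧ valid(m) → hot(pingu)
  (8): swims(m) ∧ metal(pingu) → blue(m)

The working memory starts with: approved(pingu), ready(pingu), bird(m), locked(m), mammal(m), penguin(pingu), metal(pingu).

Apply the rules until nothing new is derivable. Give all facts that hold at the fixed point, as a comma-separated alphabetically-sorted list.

approved(pingu), bird(m), flagged(m), flies(pingu), green(pingu), hot(pingu), locked(m), mammal(m), metal(pingu), open(pingu), penguin(pingu), ready(pingu), valid(m)

[1] (1) [bird(m) ∧ ready(pingu) → flies(pingu)]; (2) [mammal(m) ∧ approved(pingu) ∧ metal(pingu) → valid(m)]; (3) [bird(m) → green(pingu)]. ⇒ new: flies(pingu), valid(m), green(pingu).
[2] (4) [metal(pingu) ∧ flies(pingu) → flagged(m)]; (6) [flies(pingu) → open(pingu)]. ⇒ new: flagged(m), open(pingu).
[3] (7) [open(pingu) ∧ locked(m) ∧ valid(m) → hot(pingu)]. ⇒ new: hot(pingu).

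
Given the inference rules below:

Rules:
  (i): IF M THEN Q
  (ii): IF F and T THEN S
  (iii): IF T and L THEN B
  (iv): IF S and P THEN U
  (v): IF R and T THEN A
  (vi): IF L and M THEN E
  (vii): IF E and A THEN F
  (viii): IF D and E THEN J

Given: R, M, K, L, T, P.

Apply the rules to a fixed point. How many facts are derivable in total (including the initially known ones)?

13

Round 1: (i) [IF M THEN Q]; (iii) [IF T and L THEN B]; (v) [IF R and T THEN A]; (vi) [IF L and M THEN E]. Adds Q, B, A, E.
Round 2: (vii) [IF E and A THEN F]. Adds F.
Round 3: (ii) [IF F and T THEN S]. Adds S.
Round 4: (iv) [IF S and P THEN U]. Adds U.
Closure: {A, B, E, F, K, L, M, P, Q, R, S, T, U} — 13 facts.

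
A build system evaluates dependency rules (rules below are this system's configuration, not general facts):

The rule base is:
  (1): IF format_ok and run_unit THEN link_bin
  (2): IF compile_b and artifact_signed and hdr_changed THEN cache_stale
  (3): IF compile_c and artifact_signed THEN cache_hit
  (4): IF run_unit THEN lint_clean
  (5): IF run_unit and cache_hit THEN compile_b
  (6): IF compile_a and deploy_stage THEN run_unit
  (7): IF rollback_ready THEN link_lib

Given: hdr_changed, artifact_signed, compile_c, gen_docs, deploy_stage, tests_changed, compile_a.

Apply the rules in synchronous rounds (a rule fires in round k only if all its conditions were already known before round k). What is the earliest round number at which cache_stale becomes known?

3

[1] (3) [IF compile_c and artifact_signed THEN cache_hit]; (6) [IF compile_a and deploy_stage THEN run_unit]. ⇒ new: cache_hit, run_unit.
[2] (4) [IF run_unit THEN lint_clean]; (5) [IF run_unit and cache_hit THEN compile_b]. ⇒ new: lint_clean, compile_b.
[3] (2) [IF compile_b and artifact_signed and hdr_changed THEN cache_stale]. ⇒ new: cache_stale.
cache_stale first appears in round 3.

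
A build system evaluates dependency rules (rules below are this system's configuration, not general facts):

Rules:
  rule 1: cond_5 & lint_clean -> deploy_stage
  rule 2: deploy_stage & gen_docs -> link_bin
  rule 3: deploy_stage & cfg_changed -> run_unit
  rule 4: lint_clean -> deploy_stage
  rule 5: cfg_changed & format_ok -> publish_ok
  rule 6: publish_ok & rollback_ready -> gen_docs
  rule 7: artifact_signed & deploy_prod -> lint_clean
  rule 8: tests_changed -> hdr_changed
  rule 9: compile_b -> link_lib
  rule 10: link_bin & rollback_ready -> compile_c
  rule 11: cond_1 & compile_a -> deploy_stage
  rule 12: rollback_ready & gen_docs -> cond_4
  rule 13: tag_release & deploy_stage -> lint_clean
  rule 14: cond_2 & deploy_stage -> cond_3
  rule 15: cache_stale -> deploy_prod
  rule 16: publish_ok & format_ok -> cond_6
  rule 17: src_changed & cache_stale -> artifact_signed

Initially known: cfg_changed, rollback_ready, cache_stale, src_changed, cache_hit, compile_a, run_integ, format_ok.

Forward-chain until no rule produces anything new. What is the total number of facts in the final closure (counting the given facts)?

Round 1: rule 5 [cfg_changed & format_ok -> publish_ok]; rule 15 [cache_stale -> deploy_prod]; rule 17 [src_changed & cache_stale -> artifact_signed]. New: publish_ok, deploy_prod, artifact_signed.
Round 2: rule 6 [publish_ok & rollback_ready -> gen_docs]; rule 7 [artifact_signed & deploy_prod -> lint_clean]; rule 16 [publish_ok & format_ok -> cond_6]. New: gen_docs, lint_clean, cond_6.
Round 3: rule 4 [lint_clean -> deploy_stage]; rule 12 [rollback_ready & gen_docs -> cond_4]. New: deploy_stage, cond_4.
Round 4: rule 2 [deploy_stage & gen_docs -> link_bin]; rule 3 [deploy_stage & cfg_changed -> run_unit]. New: link_bin, run_unit.
Round 5: rule 10 [link_bin & rollback_ready -> compile_c]. New: compile_c.
Closure: {artifact_signed, cache_hit, cache_stale, cfg_changed, compile_a, compile_c, cond_4, cond_6, deploy_prod, deploy_stage, format_ok, gen_docs, link_bin, lint_clean, publish_ok, rollback_ready, run_integ, run_unit, src_changed} — 19 facts.

19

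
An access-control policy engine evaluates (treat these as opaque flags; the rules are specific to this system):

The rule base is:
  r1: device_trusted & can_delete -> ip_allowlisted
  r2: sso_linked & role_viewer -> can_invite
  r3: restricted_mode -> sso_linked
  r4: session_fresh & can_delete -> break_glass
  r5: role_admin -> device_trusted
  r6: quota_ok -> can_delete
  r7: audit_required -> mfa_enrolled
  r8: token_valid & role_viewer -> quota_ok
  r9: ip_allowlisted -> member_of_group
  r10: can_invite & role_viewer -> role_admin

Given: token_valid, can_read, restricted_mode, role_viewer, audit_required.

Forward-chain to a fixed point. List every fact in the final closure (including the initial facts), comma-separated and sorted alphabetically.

audit_required, can_delete, can_invite, can_read, device_trusted, ip_allowlisted, member_of_group, mfa_enrolled, quota_ok, restricted_mode, role_admin, role_viewer, sso_linked, token_valid

Round 1 — r3, r7, r8, derive sso_linked, mfa_enrolled, quota_ok.
Round 2 — r2, r6, derive can_invite, can_delete.
Round 3 — r10, derive role_admin.
Round 4 — r5, derive device_trusted.
Round 5 — r1, derive ip_allowlisted.
Round 6 — r9, derive member_of_group.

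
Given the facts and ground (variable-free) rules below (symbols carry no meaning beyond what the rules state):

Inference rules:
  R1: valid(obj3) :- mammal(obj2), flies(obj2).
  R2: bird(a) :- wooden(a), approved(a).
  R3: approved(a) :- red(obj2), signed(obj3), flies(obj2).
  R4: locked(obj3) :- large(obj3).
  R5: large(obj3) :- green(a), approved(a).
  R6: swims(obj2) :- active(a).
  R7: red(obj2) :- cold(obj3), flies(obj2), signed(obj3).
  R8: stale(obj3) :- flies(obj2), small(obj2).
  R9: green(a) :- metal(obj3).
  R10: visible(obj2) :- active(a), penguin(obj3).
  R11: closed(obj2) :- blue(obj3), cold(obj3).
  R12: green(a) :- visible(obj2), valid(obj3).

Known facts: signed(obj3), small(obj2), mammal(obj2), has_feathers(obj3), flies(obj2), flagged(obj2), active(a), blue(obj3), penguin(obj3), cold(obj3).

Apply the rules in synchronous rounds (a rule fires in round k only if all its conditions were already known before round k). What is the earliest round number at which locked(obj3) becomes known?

4

Round 1: R1 [valid(obj3) :- mammal(obj2), flies(obj2).]; R6 [swims(obj2) :- active(a).]; R7 [red(obj2) :- cold(obj3), flies(obj2), signed(obj3).]; R8 [stale(obj3) :- flies(obj2), small(obj2).]; R10 [visible(obj2) :- active(a), penguin(obj3).]; R11 [closed(obj2) :- blue(obj3), cold(obj3).]. Adds valid(obj3), swims(obj2), red(obj2), stale(obj3), visible(obj2), closed(obj2).
Round 2: R3 [approved(a) :- red(obj2), signed(obj3), flies(obj2).]; R12 [green(a) :- visible(obj2), valid(obj3).]. Adds approved(a), green(a).
Round 3: R5 [large(obj3) :- green(a), approved(a).]. Adds large(obj3).
Round 4: R4 [locked(obj3) :- large(obj3).]. Adds locked(obj3).
locked(obj3) first appears in round 4.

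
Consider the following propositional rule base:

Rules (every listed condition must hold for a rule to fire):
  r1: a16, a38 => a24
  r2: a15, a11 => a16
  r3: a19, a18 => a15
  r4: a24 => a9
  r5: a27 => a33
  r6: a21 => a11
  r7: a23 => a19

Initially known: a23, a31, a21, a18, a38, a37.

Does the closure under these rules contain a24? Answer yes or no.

yes

Round 1 fires r6, r7, giving a11, a19.
Round 2 fires r3, giving a15.
Round 3 fires r2, giving a16.
Round 4 fires r1, giving a24.
Round 5 fires r4, giving a9.
a24 appears in round 4, so it is derivable.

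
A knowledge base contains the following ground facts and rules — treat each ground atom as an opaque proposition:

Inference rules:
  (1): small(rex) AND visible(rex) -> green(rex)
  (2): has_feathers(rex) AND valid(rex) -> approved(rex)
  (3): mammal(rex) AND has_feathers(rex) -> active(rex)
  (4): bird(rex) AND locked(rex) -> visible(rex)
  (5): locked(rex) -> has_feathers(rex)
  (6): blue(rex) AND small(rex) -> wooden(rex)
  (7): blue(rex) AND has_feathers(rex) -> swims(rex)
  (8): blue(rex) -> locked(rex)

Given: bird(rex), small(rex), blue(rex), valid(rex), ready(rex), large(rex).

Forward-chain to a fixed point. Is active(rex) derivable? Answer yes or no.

no

[1] (6) [blue(rex) AND small(rex) -> wooden(rex)]; (8) [blue(rex) -> locked(rex)]. ⇒ new: wooden(rex), locked(rex).
[2] (4) [bird(rex) AND locked(rex) -> visible(rex)]; (5) [locked(rex) -> has_feathers(rex)]. ⇒ new: visible(rex), has_feathers(rex).
[3] (1) [small(rex) AND visible(rex) -> green(rex)]; (2) [has_feathers(rex) AND valid(rex) -> approved(rex)]; (7) [blue(rex) AND has_feathers(rex) -> swims(rex)]. ⇒ new: green(rex), approved(rex), swims(rex).
Fixed point reached. active(rex) is concluded only by (3); (3) needs mammal(rex) (never derived).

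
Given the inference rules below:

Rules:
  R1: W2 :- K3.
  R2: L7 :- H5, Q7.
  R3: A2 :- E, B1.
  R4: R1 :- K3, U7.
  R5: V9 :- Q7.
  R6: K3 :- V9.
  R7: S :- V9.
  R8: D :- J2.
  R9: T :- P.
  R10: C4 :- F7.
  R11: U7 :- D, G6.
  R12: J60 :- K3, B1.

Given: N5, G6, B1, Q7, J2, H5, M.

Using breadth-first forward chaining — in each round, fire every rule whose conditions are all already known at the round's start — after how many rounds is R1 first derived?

Round 1: R2 [L7 :- H5, Q7.]; R5 [V9 :- Q7.]; R8 [D :- J2.]. New: L7, V9, D.
Round 2: R6 [K3 :- V9.]; R7 [S :- V9.]; R11 [U7 :- D, G6.]. New: K3, S, U7.
Round 3: R1 [W2 :- K3.]; R4 [R1 :- K3, U7.]; R12 [J60 :- K3, B1.]. New: W2, R1, J60.
R1 first appears in round 3.

3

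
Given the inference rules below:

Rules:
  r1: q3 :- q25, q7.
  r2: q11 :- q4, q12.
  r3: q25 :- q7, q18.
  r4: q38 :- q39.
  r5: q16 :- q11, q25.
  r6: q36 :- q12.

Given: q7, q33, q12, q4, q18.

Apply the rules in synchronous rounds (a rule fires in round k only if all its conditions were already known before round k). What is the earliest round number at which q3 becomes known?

2

Round 1: r2 [q11 :- q4, q12.]; r3 [q25 :- q7, q18.]; r6 [q36 :- q12.]. New: q11, q25, q36.
Round 2: r1 [q3 :- q25, q7.]; r5 [q16 :- q11, q25.]. New: q3, q16.
q3 first appears in round 2.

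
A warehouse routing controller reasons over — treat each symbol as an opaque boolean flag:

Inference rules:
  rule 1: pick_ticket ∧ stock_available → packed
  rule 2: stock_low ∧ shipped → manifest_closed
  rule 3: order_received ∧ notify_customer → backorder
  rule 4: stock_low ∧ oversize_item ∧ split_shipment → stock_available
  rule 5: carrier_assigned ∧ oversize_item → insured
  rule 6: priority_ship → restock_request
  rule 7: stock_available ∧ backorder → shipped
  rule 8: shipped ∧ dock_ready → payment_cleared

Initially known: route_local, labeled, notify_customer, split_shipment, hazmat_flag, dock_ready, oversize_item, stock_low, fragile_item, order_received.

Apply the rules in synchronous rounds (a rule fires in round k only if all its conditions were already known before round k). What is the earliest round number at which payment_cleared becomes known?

Round 1: rule 3 [order_received ∧ notify_customer → backorder]; rule 4 [stock_low ∧ oversize_item ∧ split_shipment → stock_available]. New: backorder, stock_available.
Round 2: rule 7 [stock_available ∧ backorder → shipped]. New: shipped.
Round 3: rule 2 [stock_low ∧ shipped → manifest_closed]; rule 8 [shipped ∧ dock_ready → payment_cleared]. New: manifest_closed, payment_cleared.
payment_cleared first appears in round 3.

3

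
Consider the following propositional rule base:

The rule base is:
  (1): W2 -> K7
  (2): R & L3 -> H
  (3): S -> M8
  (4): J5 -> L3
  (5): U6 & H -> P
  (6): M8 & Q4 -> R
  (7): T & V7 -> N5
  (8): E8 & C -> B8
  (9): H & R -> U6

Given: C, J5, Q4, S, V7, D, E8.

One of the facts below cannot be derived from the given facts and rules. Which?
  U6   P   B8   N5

Round 1: (3) [S -> M8]; (4) [J5 -> L3]; (8) [E8 & C -> B8]. Adds M8, L3, B8.
Round 2: (6) [M8 & Q4 -> R]. Adds R.
Round 3: (2) [R & L3 -> H]. Adds H.
Round 4: (9) [H & R -> U6]. Adds U6.
Round 5: (5) [U6 & H -> P]. Adds P.
Derived: B8 (round 1), U6 (round 4), P (round 5). N5 never appears in any round.

N5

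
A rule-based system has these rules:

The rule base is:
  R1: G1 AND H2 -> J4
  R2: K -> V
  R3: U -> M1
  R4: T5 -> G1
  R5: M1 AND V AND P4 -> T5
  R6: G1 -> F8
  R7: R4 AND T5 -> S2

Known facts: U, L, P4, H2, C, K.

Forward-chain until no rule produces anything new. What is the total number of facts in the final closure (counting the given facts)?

Round 1 fires R2, R3, giving V, M1.
Round 2 fires R5, giving T5.
Round 3 fires R4, giving G1.
Round 4 fires R1, R6, giving J4, F8.
Closure: {C, F8, G1, H2, J4, K, L, M1, P4, T5, U, V} — 12 facts.

12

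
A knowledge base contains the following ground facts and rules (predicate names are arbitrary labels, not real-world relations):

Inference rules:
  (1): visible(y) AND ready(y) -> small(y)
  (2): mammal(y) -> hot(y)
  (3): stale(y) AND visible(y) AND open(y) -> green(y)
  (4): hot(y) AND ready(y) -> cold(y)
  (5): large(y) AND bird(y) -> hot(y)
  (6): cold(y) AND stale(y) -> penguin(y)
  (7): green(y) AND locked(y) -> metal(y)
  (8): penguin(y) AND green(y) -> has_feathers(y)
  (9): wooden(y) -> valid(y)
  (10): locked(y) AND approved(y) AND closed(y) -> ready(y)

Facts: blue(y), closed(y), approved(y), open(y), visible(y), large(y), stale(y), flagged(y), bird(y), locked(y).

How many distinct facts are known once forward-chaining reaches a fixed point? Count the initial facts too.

18

Round 1 fires (3), (5), (10), giving green(y), hot(y), ready(y).
Round 2 fires (1), (4), (7), giving small(y), cold(y), metal(y).
Round 3 fires (6), giving penguin(y).
Round 4 fires (8), giving has_feathers(y).
Closure: {approved(y), bird(y), blue(y), closed(y), cold(y), flagged(y), green(y), has_feathers(y), hot(y), large(y), locked(y), metal(y), open(y), penguin(y), ready(y), small(y), stale(y), visible(y)} — 18 facts.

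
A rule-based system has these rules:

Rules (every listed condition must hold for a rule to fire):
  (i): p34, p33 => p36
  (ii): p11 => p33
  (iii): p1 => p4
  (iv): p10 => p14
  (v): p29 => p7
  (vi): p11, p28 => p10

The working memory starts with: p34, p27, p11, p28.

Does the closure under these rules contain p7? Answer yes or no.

no

[1] (ii) [p11 => p33]; (vi) [p11, p28 => p10]. ⇒ new: p33, p10.
[2] (i) [p34, p33 => p36]; (iv) [p10 => p14]. ⇒ new: p36, p14.
Fixed point reached. p7 is concluded only by (v); (v) needs p29 (never derived).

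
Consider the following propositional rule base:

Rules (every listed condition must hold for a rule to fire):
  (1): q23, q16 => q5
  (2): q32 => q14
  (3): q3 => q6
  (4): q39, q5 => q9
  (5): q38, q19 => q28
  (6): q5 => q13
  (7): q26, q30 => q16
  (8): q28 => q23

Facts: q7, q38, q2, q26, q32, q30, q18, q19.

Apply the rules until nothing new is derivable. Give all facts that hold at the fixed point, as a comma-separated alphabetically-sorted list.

q13, q14, q16, q18, q19, q2, q23, q26, q28, q30, q32, q38, q5, q7

Round 1 — (2), (5), (7), derive q14, q28, q16.
Round 2 — (8), derive q23.
Round 3 — (1), derive q5.
Round 4 — (6), derive q13.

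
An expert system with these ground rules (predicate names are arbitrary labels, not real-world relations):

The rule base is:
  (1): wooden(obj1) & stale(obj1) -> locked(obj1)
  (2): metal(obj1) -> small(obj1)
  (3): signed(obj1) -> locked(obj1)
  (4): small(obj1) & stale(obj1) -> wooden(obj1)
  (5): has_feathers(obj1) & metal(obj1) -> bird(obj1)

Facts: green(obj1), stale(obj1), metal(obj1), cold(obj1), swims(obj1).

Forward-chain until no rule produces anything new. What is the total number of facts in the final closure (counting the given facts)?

Round 1: (2) [metal(obj1) -> small(obj1)]. New: small(obj1).
Round 2: (4) [small(obj1) & stale(obj1) -> wooden(obj1)]. New: wooden(obj1).
Round 3: (1) [wooden(obj1) & stale(obj1) -> locked(obj1)]. New: locked(obj1).
Closure: {cold(obj1), green(obj1), locked(obj1), metal(obj1), small(obj1), stale(obj1), swims(obj1), wooden(obj1)} — 8 facts.

8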